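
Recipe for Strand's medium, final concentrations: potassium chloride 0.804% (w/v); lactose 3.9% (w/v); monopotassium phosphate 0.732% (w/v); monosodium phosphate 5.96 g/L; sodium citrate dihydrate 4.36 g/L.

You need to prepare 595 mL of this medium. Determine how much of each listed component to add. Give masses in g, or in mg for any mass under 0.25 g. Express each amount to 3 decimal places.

potassium chloride 4.784 g; lactose 23.205 g; monopotassium phosphate 4.355 g; monosodium phosphate 3.546 g; sodium citrate dihydrate 2.594 g

Target volume = 595 mL = 0.595 L.
potassium chloride: 0.804 g per 100 mL × 595 mL ÷ 100 = 4.784 g
lactose: 3.9% w/v = 39 g/L → 39 × 0.595 L = 23.205 g
monopotassium phosphate: 0.732 g per 100 mL × 595 mL ÷ 100 = 4.355 g
monosodium phosphate: 5.96 g/L × 0.595 L = 3.546 g
sodium citrate dihydrate: 4.36 g/L × 0.595 L = 2.594 g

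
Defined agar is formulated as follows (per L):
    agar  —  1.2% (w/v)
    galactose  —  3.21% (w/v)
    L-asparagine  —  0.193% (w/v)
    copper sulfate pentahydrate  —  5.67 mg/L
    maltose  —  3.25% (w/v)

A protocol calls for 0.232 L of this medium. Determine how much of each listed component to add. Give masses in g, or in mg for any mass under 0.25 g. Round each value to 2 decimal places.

agar 2.78 g; galactose 7.45 g; L-asparagine 0.45 g; copper sulfate pentahydrate 1.32 mg; maltose 7.54 g

Scale factor relative to 1 L: 0.232.
agar: 1.2 g per 100 mL × 232 mL ÷ 100 = 2.78 g
galactose: 3.21% w/v = 32.1 g/L → 32.1 × 0.232 L = 7.45 g
L-asparagine: 0.193 g per 100 mL × 232 mL ÷ 100 = 0.45 g
copper sulfate pentahydrate: 5.67 mg/L × 0.232 L = 1.32 mg
maltose: 3.25% w/v = 32.5 g/L → 32.5 × 0.232 L = 7.54 g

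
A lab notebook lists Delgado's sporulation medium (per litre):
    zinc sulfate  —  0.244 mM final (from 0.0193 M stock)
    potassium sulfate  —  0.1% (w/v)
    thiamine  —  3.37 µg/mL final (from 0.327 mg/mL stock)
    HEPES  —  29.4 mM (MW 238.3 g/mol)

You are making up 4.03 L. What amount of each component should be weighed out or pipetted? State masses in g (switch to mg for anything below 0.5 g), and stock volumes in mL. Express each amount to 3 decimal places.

zinc sulfate 50.949 mL; potassium sulfate 4.030 g; thiamine 41.532 mL; HEPES 28.234 g

Scale factor relative to 1 L: 4.03.
zinc sulfate: dilute stock: 0.244 mM × 4030 mL ÷ 19.3 mM = 50.949 mL
potassium sulfate: 0.1% w/v = 1 g/L → 1 × 4.03 L = 4.030 g
thiamine: V = C2·V2/C1 = 3.37 µg/mL × 4030 mL ÷ 327 µg/mL = 41.532 mL
HEPES: 29.4 mmol/L × 238.3 g/mol × 4.03 L ÷ 1000 = 28.234 g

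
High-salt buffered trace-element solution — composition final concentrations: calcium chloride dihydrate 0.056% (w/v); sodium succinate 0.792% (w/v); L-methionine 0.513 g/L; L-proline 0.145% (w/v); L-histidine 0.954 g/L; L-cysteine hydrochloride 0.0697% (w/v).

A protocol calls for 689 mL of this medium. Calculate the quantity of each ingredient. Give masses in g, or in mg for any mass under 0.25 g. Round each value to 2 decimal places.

Working volume: 689 mL = 0.689 L.
calcium chloride dihydrate: 0.056% w/v = 0.56 g/L → 0.56 × 0.689 L = 0.39 g
sodium succinate: 0.792 g per 100 mL × 689 mL ÷ 100 = 5.46 g
L-methionine: 0.513 g/L × 0.689 L = 0.35 g
L-proline: 0.145% w/v = 1.45 g/L → 1.45 × 0.689 L = 1.00 g
L-histidine: 0.954 g/L × 0.689 L = 0.66 g
L-cysteine hydrochloride: 0.0697% w/v = 0.697 g/L → 0.697 × 0.689 L = 0.48 g

calcium chloride dihydrate 0.39 g; sodium succinate 5.46 g; L-methionine 0.35 g; L-proline 1.00 g; L-histidine 0.66 g; L-cysteine hydrochloride 0.48 g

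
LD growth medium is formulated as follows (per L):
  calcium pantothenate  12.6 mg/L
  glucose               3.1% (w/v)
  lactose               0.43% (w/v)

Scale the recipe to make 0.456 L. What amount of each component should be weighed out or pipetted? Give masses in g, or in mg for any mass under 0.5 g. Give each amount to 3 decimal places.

Working volume: 0.456 L.
calcium pantothenate: 12.6 mg/L × 0.456 L = 5.746 mg
glucose: 3.1% w/v = 31 g/L → 31 × 0.456 L = 14.136 g
lactose: 0.43% w/v = 4.3 g/L → 4.3 × 0.456 L = 1.961 g

calcium pantothenate 5.746 mg; glucose 14.136 g; lactose 1.961 g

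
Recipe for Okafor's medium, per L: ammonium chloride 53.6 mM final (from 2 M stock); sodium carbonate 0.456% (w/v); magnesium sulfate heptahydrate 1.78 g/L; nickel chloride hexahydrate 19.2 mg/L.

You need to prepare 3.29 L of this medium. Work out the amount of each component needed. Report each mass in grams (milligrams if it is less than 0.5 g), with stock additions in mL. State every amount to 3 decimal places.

Scale factor relative to 1 L: 3.29.
ammonium chloride: V = C2·V2/C1 = 53.6 mM × 3290 mL ÷ 2000 mM = 88.172 mL
sodium carbonate: 0.456% w/v = 4.56 g/L → 4.56 × 3.29 L = 15.002 g
magnesium sulfate heptahydrate: 1.78 g/L × 3.29 L = 5.856 g
nickel chloride hexahydrate: 19.2 mg/L × 3.29 L = 63.168 mg

ammonium chloride 88.172 mL; sodium carbonate 15.002 g; magnesium sulfate heptahydrate 5.856 g; nickel chloride hexahydrate 63.168 mg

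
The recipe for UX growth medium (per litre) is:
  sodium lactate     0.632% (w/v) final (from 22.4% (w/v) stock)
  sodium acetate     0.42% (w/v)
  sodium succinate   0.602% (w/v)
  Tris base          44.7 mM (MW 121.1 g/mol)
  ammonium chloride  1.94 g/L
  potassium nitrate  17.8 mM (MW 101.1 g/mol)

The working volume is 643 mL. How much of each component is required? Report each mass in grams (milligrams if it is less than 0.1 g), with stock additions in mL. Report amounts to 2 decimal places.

sodium lactate 18.14 mL; sodium acetate 2.70 g; sodium succinate 3.87 g; Tris base 3.48 g; ammonium chloride 1.25 g; potassium nitrate 1.16 g

Working volume: 643 mL = 0.643 L.
sodium lactate: dilute stock: 0.632% ÷ 22.4% × 643 mL = 18.14 mL
sodium acetate: 0.42 g per 100 mL × 643 mL ÷ 100 = 2.70 g
sodium succinate: 0.602% w/v = 6.02 g/L → 6.02 × 0.643 L = 3.87 g
Tris base: 44.7 mmol/L × 121.1 g/mol × 0.643 L ÷ 1000 = 3.48 g
ammonium chloride: 1.94 g/L × 0.643 L = 1.25 g
potassium nitrate: 17.8 mmol/L × 101.1 g/mol × 0.643 L ÷ 1000 = 1.16 g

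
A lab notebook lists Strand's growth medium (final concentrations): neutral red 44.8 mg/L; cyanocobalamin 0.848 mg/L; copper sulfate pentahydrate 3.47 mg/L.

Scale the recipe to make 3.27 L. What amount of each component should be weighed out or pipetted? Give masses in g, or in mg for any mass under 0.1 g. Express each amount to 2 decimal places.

Scale factor relative to 1 L: 3.27.
neutral red: 44.8 mg/L × 3.27 L = 146.496 mg = 0.15 g
cyanocobalamin: 0.848 mg/L × 3.27 L = 2.77 mg
copper sulfate pentahydrate: 3.47 mg/L × 3.27 L = 11.35 mg

neutral red 0.15 g; cyanocobalamin 2.77 mg; copper sulfate pentahydrate 11.35 mg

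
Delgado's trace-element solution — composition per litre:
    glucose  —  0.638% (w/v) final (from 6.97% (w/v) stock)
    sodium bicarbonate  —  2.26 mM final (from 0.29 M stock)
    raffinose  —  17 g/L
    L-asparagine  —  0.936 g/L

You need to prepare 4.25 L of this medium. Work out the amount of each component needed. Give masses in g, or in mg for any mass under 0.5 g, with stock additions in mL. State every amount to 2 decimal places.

glucose 389.02 mL; sodium bicarbonate 33.12 mL; raffinose 72.25 g; L-asparagine 3.98 g

Scale factor relative to 1 L: 4.25.
glucose: C1V1 = C2V2 → 0.638% ÷ 6.97% × 4250 mL = 389.02 mL
sodium bicarbonate: C1V1 = C2V2 → 2.26 mM × 4250 mL ÷ 290 mM = 33.12 mL
raffinose: 17 g/L × 4.25 L = 72.25 g
L-asparagine: 0.936 g/L × 4.25 L = 3.98 g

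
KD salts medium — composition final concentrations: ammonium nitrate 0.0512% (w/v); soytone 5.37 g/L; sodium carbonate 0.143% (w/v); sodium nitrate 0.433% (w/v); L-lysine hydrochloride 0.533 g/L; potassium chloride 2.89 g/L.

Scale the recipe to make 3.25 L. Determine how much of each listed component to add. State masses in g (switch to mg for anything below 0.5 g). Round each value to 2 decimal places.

ammonium nitrate 1.66 g; soytone 17.45 g; sodium carbonate 4.65 g; sodium nitrate 14.07 g; L-lysine hydrochloride 1.73 g; potassium chloride 9.39 g

Scale factor relative to 1 L: 3.25.
ammonium nitrate: 0.0512% w/v = 0.512 g/L → 0.512 × 3.25 L = 1.66 g
soytone: 5.37 g/L × 3.25 L = 17.45 g
sodium carbonate: 0.143 g per 100 mL × 3250 mL ÷ 100 = 4.65 g
sodium nitrate: 0.433% w/v = 4.33 g/L → 4.33 × 3.25 L = 14.07 g
L-lysine hydrochloride: 0.533 g/L × 3.25 L = 1.73 g
potassium chloride: 2.89 g/L × 3.25 L = 9.39 g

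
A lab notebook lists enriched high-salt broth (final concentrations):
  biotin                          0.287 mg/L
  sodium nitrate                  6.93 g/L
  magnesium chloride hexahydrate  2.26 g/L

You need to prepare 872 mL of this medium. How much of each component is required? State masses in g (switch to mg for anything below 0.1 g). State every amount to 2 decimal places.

biotin 0.25 mg; sodium nitrate 6.04 g; magnesium chloride hexahydrate 1.97 g

Working volume: 872 mL = 0.872 L.
biotin: 0.287 mg/L × 0.872 L = 0.25 mg
sodium nitrate: 6.93 g/L × 0.872 L = 6.04 g
magnesium chloride hexahydrate: 2.26 g/L × 0.872 L = 1.97 g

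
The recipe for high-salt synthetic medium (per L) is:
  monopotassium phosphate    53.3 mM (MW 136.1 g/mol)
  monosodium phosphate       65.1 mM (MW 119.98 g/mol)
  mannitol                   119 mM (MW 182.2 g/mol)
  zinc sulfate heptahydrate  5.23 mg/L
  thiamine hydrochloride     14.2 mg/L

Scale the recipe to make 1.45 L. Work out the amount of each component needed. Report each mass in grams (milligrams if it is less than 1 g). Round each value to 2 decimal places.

Working volume: 1.45 L.
monopotassium phosphate: 53.3 mmol/L × 136.1 g/mol × 1.45 L ÷ 1000 = 10.52 g
monosodium phosphate: 65.1 mmol/L × 119.98 g/mol × 1.45 L ÷ 1000 = 11.33 g
mannitol: 119 mmol/L × 182.2 g/mol × 1.45 L ÷ 1000 = 31.44 g
zinc sulfate heptahydrate: 5.23 mg/L × 1.45 L = 7.58 mg
thiamine hydrochloride: 14.2 mg/L × 1.45 L = 20.59 mg

monopotassium phosphate 10.52 g; monosodium phosphate 11.33 g; mannitol 31.44 g; zinc sulfate heptahydrate 7.58 mg; thiamine hydrochloride 20.59 mg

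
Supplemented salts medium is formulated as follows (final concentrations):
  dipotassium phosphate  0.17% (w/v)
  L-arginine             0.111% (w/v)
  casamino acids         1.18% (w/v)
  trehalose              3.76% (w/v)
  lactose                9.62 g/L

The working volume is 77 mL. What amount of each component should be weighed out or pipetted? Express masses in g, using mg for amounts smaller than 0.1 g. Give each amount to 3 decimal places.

dipotassium phosphate 0.131 g; L-arginine 85.470 mg; casamino acids 0.909 g; trehalose 2.895 g; lactose 0.741 g

Scale factor relative to 1 L: 0.077.
dipotassium phosphate: 0.17 g per 100 mL × 77 mL ÷ 100 = 0.131 g
L-arginine: 0.111 g per 100 mL × 77 mL ÷ 100 = 0.08547 g = 85.470 mg
casamino acids: 1.18% w/v = 11.8 g/L → 11.8 × 0.077 L = 0.909 g
trehalose: 3.76% w/v = 37.6 g/L → 37.6 × 0.077 L = 2.895 g
lactose: 9.62 g/L × 0.077 L = 0.741 g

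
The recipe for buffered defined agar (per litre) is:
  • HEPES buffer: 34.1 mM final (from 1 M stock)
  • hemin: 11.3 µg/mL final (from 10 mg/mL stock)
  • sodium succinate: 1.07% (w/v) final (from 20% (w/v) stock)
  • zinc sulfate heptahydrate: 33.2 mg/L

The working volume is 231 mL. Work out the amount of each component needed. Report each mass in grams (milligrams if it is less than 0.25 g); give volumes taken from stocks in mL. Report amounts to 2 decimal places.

Scale factor relative to 1 L: 0.231.
HEPES buffer: dilute stock: 34.1 mM × 231 mL ÷ 1000 mM = 7.88 mL
hemin: C1V1 = C2V2 → 11.3 µg/mL × 231 mL ÷ 10000 µg/mL = 0.26 mL
sodium succinate: dilute stock: 1.07% ÷ 20% × 231 mL = 12.36 mL
zinc sulfate heptahydrate: 33.2 mg/L × 0.231 L = 7.67 mg

HEPES buffer 7.88 mL; hemin 0.26 mL; sodium succinate 12.36 mL; zinc sulfate heptahydrate 7.67 mg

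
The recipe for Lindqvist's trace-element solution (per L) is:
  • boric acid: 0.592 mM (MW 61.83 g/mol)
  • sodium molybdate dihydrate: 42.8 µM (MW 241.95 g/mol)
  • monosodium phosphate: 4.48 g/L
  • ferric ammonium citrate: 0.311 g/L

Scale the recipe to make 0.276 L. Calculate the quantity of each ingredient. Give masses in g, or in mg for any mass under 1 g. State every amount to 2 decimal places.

Working volume: 0.276 L.
boric acid: 0.592 mmol/L × 61.83 mg/mmol × 0.276 L = 10.10 mg
sodium molybdate dihydrate: 42.8 µmol/L × 241.95 g/mol × 0.276 L ÷ 1000 = 2.86 mg
monosodium phosphate: 4.48 g/L × 0.276 L = 1.24 g
ferric ammonium citrate: 0.311 g/L × 0.276 L = 0.085836 g = 85.84 mg

boric acid 10.10 mg; sodium molybdate dihydrate 2.86 mg; monosodium phosphate 1.24 g; ferric ammonium citrate 85.84 mg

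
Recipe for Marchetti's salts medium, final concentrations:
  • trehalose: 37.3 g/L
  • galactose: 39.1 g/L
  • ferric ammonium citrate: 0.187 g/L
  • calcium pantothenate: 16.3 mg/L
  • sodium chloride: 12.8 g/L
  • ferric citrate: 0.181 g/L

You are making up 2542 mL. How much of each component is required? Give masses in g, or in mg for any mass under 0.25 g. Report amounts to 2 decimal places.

Working volume: 2542 mL = 2.542 L.
trehalose: 37.3 g/L × 2.542 L = 94.82 g
galactose: 39.1 g/L × 2.542 L = 99.39 g
ferric ammonium citrate: 0.187 g/L × 2.542 L = 0.48 g
calcium pantothenate: 16.3 mg/L × 2.542 L = 41.43 mg
sodium chloride: 12.8 g/L × 2.542 L = 32.54 g
ferric citrate: 0.181 g/L × 2.542 L = 0.46 g

trehalose 94.82 g; galactose 99.39 g; ferric ammonium citrate 0.48 g; calcium pantothenate 41.43 mg; sodium chloride 32.54 g; ferric citrate 0.46 g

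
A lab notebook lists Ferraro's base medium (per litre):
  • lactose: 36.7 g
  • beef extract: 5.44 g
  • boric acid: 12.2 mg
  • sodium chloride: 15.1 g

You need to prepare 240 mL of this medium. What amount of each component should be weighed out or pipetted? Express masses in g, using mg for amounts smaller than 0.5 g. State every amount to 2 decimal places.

lactose 8.81 g; beef extract 1.31 g; boric acid 2.93 mg; sodium chloride 3.62 g

Ratio of target to recipe volume: 240 / 1000 = 0.24.
lactose: 36.7 g × (240 mL / 1000 mL) = 8.81 g
beef extract: 5.44 g × (240 mL / 1000 mL) = 1.31 g
boric acid: 12.2 mg × (240 mL / 1000 mL) = 2.93 mg
sodium chloride: 15.1 g × (240 mL / 1000 mL) = 3.62 g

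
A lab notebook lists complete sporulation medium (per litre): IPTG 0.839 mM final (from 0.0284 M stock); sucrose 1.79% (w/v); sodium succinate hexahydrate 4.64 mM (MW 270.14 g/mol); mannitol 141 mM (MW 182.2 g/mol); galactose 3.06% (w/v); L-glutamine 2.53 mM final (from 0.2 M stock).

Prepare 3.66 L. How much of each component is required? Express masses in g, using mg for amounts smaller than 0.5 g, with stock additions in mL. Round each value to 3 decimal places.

IPTG 108.125 mL; sucrose 65.514 g; sodium succinate hexahydrate 4.588 g; mannitol 94.026 g; galactose 111.996 g; L-glutamine 46.299 mL

Scale factor relative to 1 L: 3.66.
IPTG: V = C2·V2/C1 = 0.839 mM × 3660 mL ÷ 28.4 mM = 108.125 mL
sucrose: 1.79% w/v = 17.9 g/L → 17.9 × 3.66 L = 65.514 g
sodium succinate hexahydrate: 4.64 mmol/L × 270.14 g/mol × 3.66 L ÷ 1000 = 4.588 g
mannitol: 141 mmol/L × 182.2 g/mol × 3.66 L ÷ 1000 = 94.026 g
galactose: 3.06% w/v = 30.6 g/L → 30.6 × 3.66 L = 111.996 g
L-glutamine: V = C2·V2/C1 = 2.53 mM × 3660 mL ÷ 200 mM = 46.299 mL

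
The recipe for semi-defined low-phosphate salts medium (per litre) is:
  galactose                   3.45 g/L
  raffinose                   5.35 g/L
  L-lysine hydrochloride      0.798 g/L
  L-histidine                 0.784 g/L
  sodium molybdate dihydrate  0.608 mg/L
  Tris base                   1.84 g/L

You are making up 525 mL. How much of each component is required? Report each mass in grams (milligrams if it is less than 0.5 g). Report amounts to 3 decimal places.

galactose 1.811 g; raffinose 2.809 g; L-lysine hydrochloride 418.950 mg; L-histidine 411.600 mg; sodium molybdate dihydrate 0.319 mg; Tris base 0.966 g

Scale factor relative to 1 L: 0.525.
galactose: 3.45 g/L × 0.525 L = 1.811 g
raffinose: 5.35 g/L × 0.525 L = 2.809 g
L-lysine hydrochloride: 0.798 g/L × 0.525 L = 0.41895 g = 418.950 mg
L-histidine: 0.784 g/L × 0.525 L = 0.4116 g = 411.600 mg
sodium molybdate dihydrate: 0.608 mg/L × 0.525 L = 0.319 mg
Tris base: 1.84 g/L × 0.525 L = 0.966 g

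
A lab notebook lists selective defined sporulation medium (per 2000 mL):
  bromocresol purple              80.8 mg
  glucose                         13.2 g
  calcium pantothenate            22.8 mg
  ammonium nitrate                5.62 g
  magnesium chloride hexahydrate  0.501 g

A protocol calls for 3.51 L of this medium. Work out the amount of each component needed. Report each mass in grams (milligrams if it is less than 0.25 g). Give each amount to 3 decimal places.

bromocresol purple 141.804 mg; glucose 23.166 g; calcium pantothenate 40.014 mg; ammonium nitrate 9.863 g; magnesium chloride hexahydrate 0.879 g

Scale factor = 3510 mL / 2000 mL = 1.755.
bromocresol purple: 80.8 mg × (3510 mL / 2000 mL) = 141.804 mg
glucose: 13.2 g × (3510 mL / 2000 mL) = 23.166 g
calcium pantothenate: 22.8 mg × (3510 mL / 2000 mL) = 40.014 mg
ammonium nitrate: 5.62 g × (3510 mL / 2000 mL) = 9.863 g
magnesium chloride hexahydrate: 0.501 g × (3510 mL / 2000 mL) = 0.879 g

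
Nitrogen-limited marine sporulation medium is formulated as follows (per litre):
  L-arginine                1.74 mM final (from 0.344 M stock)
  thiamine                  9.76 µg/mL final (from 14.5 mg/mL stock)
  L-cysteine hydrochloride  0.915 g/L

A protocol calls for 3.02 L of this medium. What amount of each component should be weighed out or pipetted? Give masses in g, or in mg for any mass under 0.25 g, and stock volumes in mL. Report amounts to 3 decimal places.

Scale factor relative to 1 L: 3.02.
L-arginine: V = C2·V2/C1 = 1.74 mM × 3020 mL ÷ 344 mM = 15.276 mL
thiamine: V = C2·V2/C1 = 9.76 µg/mL × 3020 mL ÷ 14500 µg/mL = 2.033 mL
L-cysteine hydrochloride: 0.915 g/L × 3.02 L = 2.763 g

L-arginine 15.276 mL; thiamine 2.033 mL; L-cysteine hydrochloride 2.763 g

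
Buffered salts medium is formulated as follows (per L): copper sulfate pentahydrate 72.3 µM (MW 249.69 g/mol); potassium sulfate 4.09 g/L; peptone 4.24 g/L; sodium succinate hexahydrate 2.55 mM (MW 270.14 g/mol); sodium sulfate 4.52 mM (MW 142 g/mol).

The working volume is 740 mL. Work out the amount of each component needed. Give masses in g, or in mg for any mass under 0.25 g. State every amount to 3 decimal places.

Target volume = 740 mL = 0.74 L.
copper sulfate pentahydrate: 72.3 µmol/L × 249.69 g/mol × 0.74 L ÷ 1000 = 13.359 mg
potassium sulfate: 4.09 g/L × 0.74 L = 3.027 g
peptone: 4.24 g/L × 0.74 L = 3.138 g
sodium succinate hexahydrate: 2.55 mmol/L × 270.14 g/mol × 0.74 L ÷ 1000 = 0.510 g
sodium sulfate: 4.52 mmol/L × 142 g/mol × 0.74 L ÷ 1000 = 0.475 g

copper sulfate pentahydrate 13.359 mg; potassium sulfate 3.027 g; peptone 3.138 g; sodium succinate hexahydrate 0.510 g; sodium sulfate 0.475 g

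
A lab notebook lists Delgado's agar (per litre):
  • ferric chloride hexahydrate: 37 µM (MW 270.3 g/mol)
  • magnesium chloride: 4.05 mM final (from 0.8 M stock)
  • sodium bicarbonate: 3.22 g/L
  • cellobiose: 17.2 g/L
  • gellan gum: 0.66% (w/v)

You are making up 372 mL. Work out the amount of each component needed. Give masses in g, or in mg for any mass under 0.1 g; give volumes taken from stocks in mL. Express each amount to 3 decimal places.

ferric chloride hexahydrate 3.720 mg; magnesium chloride 1.883 mL; sodium bicarbonate 1.198 g; cellobiose 6.398 g; gellan gum 2.455 g

Working volume: 372 mL = 0.372 L.
ferric chloride hexahydrate: 37 µmol/L × 270.3 g/mol × 0.372 L ÷ 1000 = 3.720 mg
magnesium chloride: dilute stock: 4.05 mM × 372 mL ÷ 800 mM = 1.883 mL
sodium bicarbonate: 3.22 g/L × 0.372 L = 1.198 g
cellobiose: 17.2 g/L × 0.372 L = 6.398 g
gellan gum: 0.66% w/v = 6.6 g/L → 6.6 × 0.372 L = 2.455 g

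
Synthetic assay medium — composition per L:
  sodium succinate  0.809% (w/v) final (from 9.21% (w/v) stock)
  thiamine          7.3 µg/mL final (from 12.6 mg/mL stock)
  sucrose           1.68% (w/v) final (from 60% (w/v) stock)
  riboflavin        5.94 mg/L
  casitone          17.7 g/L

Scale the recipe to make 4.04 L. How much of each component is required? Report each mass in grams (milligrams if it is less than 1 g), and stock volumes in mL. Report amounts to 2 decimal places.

sodium succinate 354.87 mL; thiamine 2.34 mL; sucrose 113.12 mL; riboflavin 24.00 mg; casitone 71.51 g

Working volume: 4.04 L.
sodium succinate: C1V1 = C2V2 → 0.809% ÷ 9.21% × 4040 mL = 354.87 mL
thiamine: V = C2·V2/C1 = 7.3 µg/mL × 4040 mL ÷ 12600 µg/mL = 2.34 mL
sucrose: C1V1 = C2V2 → 1.68% ÷ 60% × 4040 mL = 113.12 mL
riboflavin: 5.94 mg/L × 4.04 L = 24.00 mg
casitone: 17.7 g/L × 4.04 L = 71.51 g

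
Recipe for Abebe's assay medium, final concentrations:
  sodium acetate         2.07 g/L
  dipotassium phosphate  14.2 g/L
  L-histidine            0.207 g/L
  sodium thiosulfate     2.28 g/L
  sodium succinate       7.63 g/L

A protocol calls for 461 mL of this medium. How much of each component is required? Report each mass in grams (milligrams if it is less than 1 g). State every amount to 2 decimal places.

sodium acetate 954.27 mg; dipotassium phosphate 6.55 g; L-histidine 95.43 mg; sodium thiosulfate 1.05 g; sodium succinate 3.52 g

Working volume: 461 mL = 0.461 L.
sodium acetate: 2.07 g/L × 0.461 L = 0.95427 g = 954.27 mg
dipotassium phosphate: 14.2 g/L × 0.461 L = 6.55 g
L-histidine: 0.207 g/L × 0.461 L = 0.095427 g = 95.43 mg
sodium thiosulfate: 2.28 g/L × 0.461 L = 1.05 g
sodium succinate: 7.63 g/L × 0.461 L = 3.52 g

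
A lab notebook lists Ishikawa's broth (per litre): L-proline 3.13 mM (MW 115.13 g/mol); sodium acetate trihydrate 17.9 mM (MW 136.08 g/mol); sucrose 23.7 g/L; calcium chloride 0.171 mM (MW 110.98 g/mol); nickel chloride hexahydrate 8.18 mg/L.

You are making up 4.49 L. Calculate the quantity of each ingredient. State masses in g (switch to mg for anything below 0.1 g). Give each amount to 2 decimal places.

L-proline 1.62 g; sodium acetate trihydrate 10.94 g; sucrose 106.41 g; calcium chloride 85.21 mg; nickel chloride hexahydrate 36.73 mg

Scale factor relative to 1 L: 4.49.
L-proline: 3.13 mmol/L × 115.13 g/mol × 4.49 L ÷ 1000 = 1.62 g
sodium acetate trihydrate: 17.9 mmol/L × 136.08 g/mol × 4.49 L ÷ 1000 = 10.94 g
sucrose: 23.7 g/L × 4.49 L = 106.41 g
calcium chloride: 0.171 mmol/L × 110.98 mg/mmol × 4.49 L = 85.21 mg
nickel chloride hexahydrate: 8.18 mg/L × 4.49 L = 36.73 mg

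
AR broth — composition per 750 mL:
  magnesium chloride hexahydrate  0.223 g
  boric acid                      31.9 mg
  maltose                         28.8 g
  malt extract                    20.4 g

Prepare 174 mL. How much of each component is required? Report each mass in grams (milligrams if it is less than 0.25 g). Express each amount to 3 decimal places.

Scale factor = 174 mL / 750 mL = 0.232.
magnesium chloride hexahydrate: 0.223 g × (174 mL / 750 mL) = 0.051736 g = 51.736 mg
boric acid: 31.9 mg × (174 mL / 750 mL) = 7.401 mg
maltose: 28.8 g × (174 mL / 750 mL) = 6.682 g
malt extract: 20.4 g × (174 mL / 750 mL) = 4.733 g

magnesium chloride hexahydrate 51.736 mg; boric acid 7.401 mg; maltose 6.682 g; malt extract 4.733 g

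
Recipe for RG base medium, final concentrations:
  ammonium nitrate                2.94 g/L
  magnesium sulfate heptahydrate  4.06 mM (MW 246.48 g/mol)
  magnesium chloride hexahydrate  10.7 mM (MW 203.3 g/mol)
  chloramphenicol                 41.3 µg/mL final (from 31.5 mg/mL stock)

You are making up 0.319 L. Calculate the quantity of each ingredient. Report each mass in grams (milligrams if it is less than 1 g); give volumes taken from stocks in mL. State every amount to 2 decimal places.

ammonium nitrate 937.86 mg; magnesium sulfate heptahydrate 319.23 mg; magnesium chloride hexahydrate 693.92 mg; chloramphenicol 0.42 mL

Working volume: 0.319 L.
ammonium nitrate: 2.94 g/L × 0.319 L = 0.93786 g = 937.86 mg
magnesium sulfate heptahydrate: 4.06 mmol/L × 246.48 mg/mmol × 0.319 L = 319.23 mg
magnesium chloride hexahydrate: 10.7 mmol/L × 203.3 mg/mmol × 0.319 L = 693.92 mg
chloramphenicol: V = C2·V2/C1 = 41.3 µg/mL × 319 mL ÷ 31500 µg/mL = 0.42 mL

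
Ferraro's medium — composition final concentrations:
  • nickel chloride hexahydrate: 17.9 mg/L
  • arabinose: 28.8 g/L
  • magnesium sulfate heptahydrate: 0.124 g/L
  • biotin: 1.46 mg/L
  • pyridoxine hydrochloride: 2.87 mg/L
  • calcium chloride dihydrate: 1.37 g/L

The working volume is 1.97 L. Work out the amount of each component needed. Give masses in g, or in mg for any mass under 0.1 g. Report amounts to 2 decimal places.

nickel chloride hexahydrate 35.26 mg; arabinose 56.74 g; magnesium sulfate heptahydrate 0.24 g; biotin 2.88 mg; pyridoxine hydrochloride 5.65 mg; calcium chloride dihydrate 2.70 g

Working volume: 1.97 L.
nickel chloride hexahydrate: 17.9 mg/L × 1.97 L = 35.26 mg
arabinose: 28.8 g/L × 1.97 L = 56.74 g
magnesium sulfate heptahydrate: 0.124 g/L × 1.97 L = 0.24 g
biotin: 1.46 mg/L × 1.97 L = 2.88 mg
pyridoxine hydrochloride: 2.87 mg/L × 1.97 L = 5.65 mg
calcium chloride dihydrate: 1.37 g/L × 1.97 L = 2.70 g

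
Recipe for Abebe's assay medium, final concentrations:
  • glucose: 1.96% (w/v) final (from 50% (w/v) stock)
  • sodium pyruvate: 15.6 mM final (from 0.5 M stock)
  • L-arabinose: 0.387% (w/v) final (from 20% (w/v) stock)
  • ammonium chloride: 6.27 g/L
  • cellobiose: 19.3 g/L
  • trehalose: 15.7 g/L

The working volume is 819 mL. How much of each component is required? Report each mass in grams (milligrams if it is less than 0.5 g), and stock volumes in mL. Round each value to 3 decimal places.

glucose 32.105 mL; sodium pyruvate 25.553 mL; L-arabinose 15.848 mL; ammonium chloride 5.135 g; cellobiose 15.807 g; trehalose 12.858 g

Target volume = 819 mL = 0.819 L.
glucose: V = C2·V2/C1 = 1.96% ÷ 50% × 819 mL = 32.105 mL
sodium pyruvate: V = C2·V2/C1 = 15.6 mM × 819 mL ÷ 500 mM = 25.553 mL
L-arabinose: dilute stock: 0.387% ÷ 20% × 819 mL = 15.848 mL
ammonium chloride: 6.27 g/L × 0.819 L = 5.135 g
cellobiose: 19.3 g/L × 0.819 L = 15.807 g
trehalose: 15.7 g/L × 0.819 L = 12.858 g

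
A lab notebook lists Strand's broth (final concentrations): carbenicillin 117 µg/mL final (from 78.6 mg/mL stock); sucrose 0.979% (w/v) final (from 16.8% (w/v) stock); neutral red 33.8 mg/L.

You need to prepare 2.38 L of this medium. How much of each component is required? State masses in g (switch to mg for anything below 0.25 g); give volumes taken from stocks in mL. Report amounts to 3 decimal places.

Scale factor relative to 1 L: 2.38.
carbenicillin: C1V1 = C2V2 → 117 µg/mL × 2380 mL ÷ 78600 µg/mL = 3.543 mL
sucrose: dilute stock: 0.979% ÷ 16.8% × 2380 mL = 138.692 mL
neutral red: 33.8 mg/L × 2.38 L = 80.444 mg

carbenicillin 3.543 mL; sucrose 138.692 mL; neutral red 80.444 mg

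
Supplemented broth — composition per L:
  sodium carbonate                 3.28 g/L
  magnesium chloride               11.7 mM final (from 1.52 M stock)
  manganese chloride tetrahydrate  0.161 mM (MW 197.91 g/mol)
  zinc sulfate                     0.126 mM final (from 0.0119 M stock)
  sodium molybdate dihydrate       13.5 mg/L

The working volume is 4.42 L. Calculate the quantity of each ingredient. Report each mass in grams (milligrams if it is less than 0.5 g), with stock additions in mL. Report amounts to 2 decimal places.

sodium carbonate 14.50 g; magnesium chloride 34.02 mL; manganese chloride tetrahydrate 140.84 mg; zinc sulfate 46.80 mL; sodium molybdate dihydrate 59.67 mg

Working volume: 4.42 L.
sodium carbonate: 3.28 g/L × 4.42 L = 14.50 g
magnesium chloride: dilute stock: 11.7 mM × 4420 mL ÷ 1520 mM = 34.02 mL
manganese chloride tetrahydrate: 0.161 mmol/L × 197.91 mg/mmol × 4.42 L = 140.84 mg
zinc sulfate: C1V1 = C2V2 → 0.126 mM × 4420 mL ÷ 11.9 mM = 46.80 mL
sodium molybdate dihydrate: 13.5 mg/L × 4.42 L = 59.67 mg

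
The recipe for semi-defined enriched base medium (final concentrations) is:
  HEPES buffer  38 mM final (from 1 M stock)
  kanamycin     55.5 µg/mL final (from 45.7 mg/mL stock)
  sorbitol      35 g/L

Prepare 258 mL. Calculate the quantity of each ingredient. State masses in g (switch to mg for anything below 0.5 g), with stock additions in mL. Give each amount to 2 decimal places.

Working volume: 258 mL = 0.258 L.
HEPES buffer: dilute stock: 38 mM × 258 mL ÷ 1000 mM = 9.80 mL
kanamycin: C1V1 = C2V2 → 55.5 µg/mL × 258 mL ÷ 45700 µg/mL = 0.31 mL
sorbitol: 35 g/L × 0.258 L = 9.03 g

HEPES buffer 9.80 mL; kanamycin 0.31 mL; sorbitol 9.03 g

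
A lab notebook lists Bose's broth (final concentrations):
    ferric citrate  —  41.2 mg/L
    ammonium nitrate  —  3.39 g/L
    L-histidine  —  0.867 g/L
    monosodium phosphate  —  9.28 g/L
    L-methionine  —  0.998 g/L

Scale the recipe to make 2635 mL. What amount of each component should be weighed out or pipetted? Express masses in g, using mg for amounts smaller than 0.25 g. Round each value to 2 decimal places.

ferric citrate 108.56 mg; ammonium nitrate 8.93 g; L-histidine 2.28 g; monosodium phosphate 24.45 g; L-methionine 2.63 g

Working volume: 2635 mL = 2.635 L.
ferric citrate: 41.2 mg/L × 2.635 L = 108.56 mg
ammonium nitrate: 3.39 g/L × 2.635 L = 8.93 g
L-histidine: 0.867 g/L × 2.635 L = 2.28 g
monosodium phosphate: 9.28 g/L × 2.635 L = 24.45 g
L-methionine: 0.998 g/L × 2.635 L = 2.63 g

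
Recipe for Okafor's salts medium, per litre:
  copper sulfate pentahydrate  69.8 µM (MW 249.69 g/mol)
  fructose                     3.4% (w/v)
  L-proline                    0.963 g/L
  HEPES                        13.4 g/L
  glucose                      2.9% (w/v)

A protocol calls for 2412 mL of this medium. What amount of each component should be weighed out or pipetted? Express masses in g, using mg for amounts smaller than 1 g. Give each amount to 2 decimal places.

copper sulfate pentahydrate 42.04 mg; fructose 82.01 g; L-proline 2.32 g; HEPES 32.32 g; glucose 69.95 g

Working volume: 2412 mL = 2.412 L.
copper sulfate pentahydrate: 69.8 µmol/L × 249.69 g/mol × 2.412 L ÷ 1000 = 42.04 mg
fructose: 3.4% w/v = 34 g/L → 34 × 2.412 L = 82.01 g
L-proline: 0.963 g/L × 2.412 L = 2.32 g
HEPES: 13.4 g/L × 2.412 L = 32.32 g
glucose: 2.9% w/v = 29 g/L → 29 × 2.412 L = 69.95 g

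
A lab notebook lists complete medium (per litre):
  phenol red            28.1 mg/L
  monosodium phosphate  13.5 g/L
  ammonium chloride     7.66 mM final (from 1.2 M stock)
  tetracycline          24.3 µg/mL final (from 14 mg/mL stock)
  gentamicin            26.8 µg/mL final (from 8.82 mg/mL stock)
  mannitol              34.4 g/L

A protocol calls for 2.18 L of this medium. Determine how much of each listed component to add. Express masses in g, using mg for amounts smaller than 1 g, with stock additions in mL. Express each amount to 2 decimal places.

phenol red 61.26 mg; monosodium phosphate 29.43 g; ammonium chloride 13.92 mL; tetracycline 3.78 mL; gentamicin 6.62 mL; mannitol 74.99 g

Scale factor relative to 1 L: 2.18.
phenol red: 28.1 mg/L × 2.18 L = 61.26 mg
monosodium phosphate: 13.5 g/L × 2.18 L = 29.43 g
ammonium chloride: V = C2·V2/C1 = 7.66 mM × 2180 mL ÷ 1200 mM = 13.92 mL
tetracycline: V = C2·V2/C1 = 24.3 µg/mL × 2180 mL ÷ 14000 µg/mL = 3.78 mL
gentamicin: C1V1 = C2V2 → 26.8 µg/mL × 2180 mL ÷ 8820 µg/mL = 6.62 mL
mannitol: 34.4 g/L × 2.18 L = 74.99 g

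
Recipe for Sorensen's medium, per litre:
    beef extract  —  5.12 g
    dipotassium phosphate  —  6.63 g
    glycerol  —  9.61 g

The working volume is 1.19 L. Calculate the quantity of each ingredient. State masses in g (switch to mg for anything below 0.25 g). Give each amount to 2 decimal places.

Scale factor = 1190 mL / 1000 mL = 1.19.
beef extract: 5.12 g × (1190 mL / 1000 mL) = 6.09 g
dipotassium phosphate: 6.63 g × (1190 mL / 1000 mL) = 7.89 g
glycerol: 9.61 g × (1190 mL / 1000 mL) = 11.44 g

beef extract 6.09 g; dipotassium phosphate 7.89 g; glycerol 11.44 g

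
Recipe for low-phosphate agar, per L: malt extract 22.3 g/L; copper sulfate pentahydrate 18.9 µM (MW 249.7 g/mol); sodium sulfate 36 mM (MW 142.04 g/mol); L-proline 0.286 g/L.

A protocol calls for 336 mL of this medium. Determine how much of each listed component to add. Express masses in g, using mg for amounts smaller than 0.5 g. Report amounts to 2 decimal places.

malt extract 7.49 g; copper sulfate pentahydrate 1.59 mg; sodium sulfate 1.72 g; L-proline 96.10 mg

Scale factor relative to 1 L: 0.336.
malt extract: 22.3 g/L × 0.336 L = 7.49 g
copper sulfate pentahydrate: 18.9 µmol/L × 249.7 g/mol × 0.336 L ÷ 1000 = 1.59 mg
sodium sulfate: 36 mmol/L × 142.04 g/mol × 0.336 L ÷ 1000 = 1.72 g
L-proline: 0.286 g/L × 0.336 L = 0.096096 g = 96.10 mg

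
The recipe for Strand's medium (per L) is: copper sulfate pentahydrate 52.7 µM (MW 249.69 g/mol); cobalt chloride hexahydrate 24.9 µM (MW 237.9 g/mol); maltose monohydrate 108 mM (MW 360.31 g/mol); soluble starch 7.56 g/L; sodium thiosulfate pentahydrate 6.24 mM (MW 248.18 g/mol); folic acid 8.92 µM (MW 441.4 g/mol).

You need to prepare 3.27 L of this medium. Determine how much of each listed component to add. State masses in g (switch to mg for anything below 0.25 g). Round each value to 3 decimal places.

Scale factor relative to 1 L: 3.27.
copper sulfate pentahydrate: 52.7 µmol/L × 249.69 g/mol × 3.27 L ÷ 1000 = 43.029 mg
cobalt chloride hexahydrate: 24.9 µmol/L × 237.9 g/mol × 3.27 L ÷ 1000 = 19.371 mg
maltose monohydrate: 108 mmol/L × 360.31 g/mol × 3.27 L ÷ 1000 = 127.247 g
soluble starch: 7.56 g/L × 3.27 L = 24.721 g
sodium thiosulfate pentahydrate: 6.24 mmol/L × 248.18 g/mol × 3.27 L ÷ 1000 = 5.064 g
folic acid: 8.92 µmol/L × 441.4 g/mol × 3.27 L ÷ 1000 = 12.875 mg

copper sulfate pentahydrate 43.029 mg; cobalt chloride hexahydrate 19.371 mg; maltose monohydrate 127.247 g; soluble starch 24.721 g; sodium thiosulfate pentahydrate 5.064 g; folic acid 12.875 mg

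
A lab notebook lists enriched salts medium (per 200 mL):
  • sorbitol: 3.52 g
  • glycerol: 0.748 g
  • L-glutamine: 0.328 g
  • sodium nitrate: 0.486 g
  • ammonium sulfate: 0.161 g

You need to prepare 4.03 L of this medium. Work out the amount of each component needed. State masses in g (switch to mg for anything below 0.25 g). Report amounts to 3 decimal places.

sorbitol 70.928 g; glycerol 15.072 g; L-glutamine 6.609 g; sodium nitrate 9.793 g; ammonium sulfate 3.244 g

Ratio of target to recipe volume: 4030 / 200 = 20.15.
sorbitol: 3.52 g × (4030 mL / 200 mL) = 70.928 g
glycerol: 0.748 g × (4030 mL / 200 mL) = 15.072 g
L-glutamine: 0.328 g × (4030 mL / 200 mL) = 6.609 g
sodium nitrate: 0.486 g × (4030 mL / 200 mL) = 9.793 g
ammonium sulfate: 0.161 g × (4030 mL / 200 mL) = 3.244 g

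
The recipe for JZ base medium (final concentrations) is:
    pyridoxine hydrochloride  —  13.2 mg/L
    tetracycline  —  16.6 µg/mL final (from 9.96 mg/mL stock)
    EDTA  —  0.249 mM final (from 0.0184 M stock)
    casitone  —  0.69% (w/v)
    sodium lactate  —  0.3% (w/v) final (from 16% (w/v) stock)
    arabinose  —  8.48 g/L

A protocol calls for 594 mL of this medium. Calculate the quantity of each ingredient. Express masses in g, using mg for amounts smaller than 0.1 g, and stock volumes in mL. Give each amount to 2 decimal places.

Scale factor relative to 1 L: 0.594.
pyridoxine hydrochloride: 13.2 mg/L × 0.594 L = 7.84 mg
tetracycline: dilute stock: 16.6 µg/mL × 594 mL ÷ 9960 µg/mL = 0.99 mL
EDTA: dilute stock: 0.249 mM × 594 mL ÷ 18.4 mM = 8.04 mL
casitone: 0.69% w/v = 6.9 g/L → 6.9 × 0.594 L = 4.10 g
sodium lactate: C1V1 = C2V2 → 0.3% ÷ 16% × 594 mL = 11.14 mL
arabinose: 8.48 g/L × 0.594 L = 5.04 g

pyridoxine hydrochloride 7.84 mg; tetracycline 0.99 mL; EDTA 8.04 mL; casitone 4.10 g; sodium lactate 11.14 mL; arabinose 5.04 g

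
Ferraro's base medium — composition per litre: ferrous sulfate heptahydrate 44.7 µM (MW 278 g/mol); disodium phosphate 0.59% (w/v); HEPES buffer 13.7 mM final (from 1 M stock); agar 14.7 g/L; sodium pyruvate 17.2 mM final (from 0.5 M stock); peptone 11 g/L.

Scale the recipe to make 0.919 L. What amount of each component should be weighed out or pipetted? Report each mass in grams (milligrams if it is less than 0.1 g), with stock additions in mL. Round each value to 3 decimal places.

ferrous sulfate heptahydrate 11.420 mg; disodium phosphate 5.422 g; HEPES buffer 12.590 mL; agar 13.509 g; sodium pyruvate 31.614 mL; peptone 10.109 g

Scale factor relative to 1 L: 0.919.
ferrous sulfate heptahydrate: 44.7 µmol/L × 278 g/mol × 0.919 L ÷ 1000 = 11.420 mg
disodium phosphate: 0.59 g per 100 mL × 919 mL ÷ 100 = 5.422 g
HEPES buffer: dilute stock: 13.7 mM × 919 mL ÷ 1000 mM = 12.590 mL
agar: 14.7 g/L × 0.919 L = 13.509 g
sodium pyruvate: V = C2·V2/C1 = 17.2 mM × 919 mL ÷ 500 mM = 31.614 mL
peptone: 11 g/L × 0.919 L = 10.109 g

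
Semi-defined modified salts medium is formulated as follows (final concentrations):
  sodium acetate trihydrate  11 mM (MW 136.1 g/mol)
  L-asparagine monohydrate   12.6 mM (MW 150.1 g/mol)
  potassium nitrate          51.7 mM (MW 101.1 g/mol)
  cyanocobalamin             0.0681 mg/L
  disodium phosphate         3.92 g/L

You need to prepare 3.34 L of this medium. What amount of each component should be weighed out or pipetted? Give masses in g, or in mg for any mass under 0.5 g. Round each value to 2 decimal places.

sodium acetate trihydrate 5.00 g; L-asparagine monohydrate 6.32 g; potassium nitrate 17.46 g; cyanocobalamin 0.23 mg; disodium phosphate 13.09 g

Scale factor relative to 1 L: 3.34.
sodium acetate trihydrate: 11 mmol/L × 136.1 g/mol × 3.34 L ÷ 1000 = 5.00 g
L-asparagine monohydrate: 12.6 mmol/L × 150.1 g/mol × 3.34 L ÷ 1000 = 6.32 g
potassium nitrate: 51.7 mmol/L × 101.1 g/mol × 3.34 L ÷ 1000 = 17.46 g
cyanocobalamin: 0.0681 mg/L × 3.34 L = 0.23 mg
disodium phosphate: 3.92 g/L × 3.34 L = 13.09 g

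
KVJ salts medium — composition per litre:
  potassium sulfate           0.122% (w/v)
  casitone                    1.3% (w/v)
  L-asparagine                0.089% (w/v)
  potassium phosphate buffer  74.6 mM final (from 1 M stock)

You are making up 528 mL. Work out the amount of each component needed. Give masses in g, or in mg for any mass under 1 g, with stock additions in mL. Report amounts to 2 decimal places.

Working volume: 528 mL = 0.528 L.
potassium sulfate: 0.122 g per 100 mL × 528 mL ÷ 100 = 0.64416 g = 644.16 mg
casitone: 1.3% w/v = 13 g/L → 13 × 0.528 L = 6.86 g
L-asparagine: 0.089% w/v = 0.89 g/L → 0.89 × 0.528 L = 0.46992 g = 469.92 mg
potassium phosphate buffer: dilute stock: 74.6 mM × 528 mL ÷ 1000 mM = 39.39 mL

potassium sulfate 644.16 mg; casitone 6.86 g; L-asparagine 469.92 mg; potassium phosphate buffer 39.39 mL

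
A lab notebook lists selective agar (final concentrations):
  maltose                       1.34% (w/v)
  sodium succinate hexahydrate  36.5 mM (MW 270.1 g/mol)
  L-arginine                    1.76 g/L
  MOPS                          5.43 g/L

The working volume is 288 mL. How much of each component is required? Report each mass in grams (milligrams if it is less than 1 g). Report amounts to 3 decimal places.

maltose 3.859 g; sodium succinate hexahydrate 2.839 g; L-arginine 506.880 mg; MOPS 1.564 g

Target volume = 288 mL = 0.288 L.
maltose: 1.34 g per 100 mL × 288 mL ÷ 100 = 3.859 g
sodium succinate hexahydrate: 36.5 mmol/L × 270.1 g/mol × 0.288 L ÷ 1000 = 2.839 g
L-arginine: 1.76 g/L × 0.288 L = 0.50688 g = 506.880 mg
MOPS: 5.43 g/L × 0.288 L = 1.564 g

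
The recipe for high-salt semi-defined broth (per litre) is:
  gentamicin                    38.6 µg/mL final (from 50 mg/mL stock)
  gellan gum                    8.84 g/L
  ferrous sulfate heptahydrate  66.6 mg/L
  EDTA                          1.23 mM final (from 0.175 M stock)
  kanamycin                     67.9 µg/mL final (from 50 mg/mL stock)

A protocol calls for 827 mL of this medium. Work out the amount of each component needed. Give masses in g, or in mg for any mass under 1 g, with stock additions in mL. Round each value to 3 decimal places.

Target volume = 827 mL = 0.827 L.
gentamicin: C1V1 = C2V2 → 38.6 µg/mL × 827 mL ÷ 50000 µg/mL = 0.638 mL
gellan gum: 8.84 g/L × 0.827 L = 7.311 g
ferrous sulfate heptahydrate: 66.6 mg/L × 0.827 L = 55.078 mg
EDTA: V = C2·V2/C1 = 1.23 mM × 827 mL ÷ 175 mM = 5.813 mL
kanamycin: dilute stock: 67.9 µg/mL × 827 mL ÷ 50000 µg/mL = 1.123 mL

gentamicin 0.638 mL; gellan gum 7.311 g; ferrous sulfate heptahydrate 55.078 mg; EDTA 5.813 mL; kanamycin 1.123 mL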